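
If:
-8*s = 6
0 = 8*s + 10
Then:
No Solution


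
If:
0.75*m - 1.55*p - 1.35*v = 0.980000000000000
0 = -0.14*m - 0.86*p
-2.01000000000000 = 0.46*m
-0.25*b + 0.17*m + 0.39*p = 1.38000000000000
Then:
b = -7.38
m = -4.37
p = 0.71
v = -3.97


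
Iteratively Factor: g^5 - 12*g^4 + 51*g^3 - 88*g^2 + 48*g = (g - 4)*(g^4 - 8*g^3 + 19*g^2 - 12*g) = (g - 4)*(g - 1)*(g^3 - 7*g^2 + 12*g) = (g - 4)^2*(g - 1)*(g^2 - 3*g) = (g - 4)^2*(g - 3)*(g - 1)*(g)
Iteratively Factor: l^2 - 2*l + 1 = (l - 1)*(l - 1)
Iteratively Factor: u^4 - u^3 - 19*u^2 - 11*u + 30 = (u + 2)*(u^3 - 3*u^2 - 13*u + 15) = (u - 1)*(u + 2)*(u^2 - 2*u - 15) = (u - 5)*(u - 1)*(u + 2)*(u + 3)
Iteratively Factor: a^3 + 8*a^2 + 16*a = (a + 4)*(a^2 + 4*a) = (a + 4)^2*(a)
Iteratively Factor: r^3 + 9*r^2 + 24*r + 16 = (r + 1)*(r^2 + 8*r + 16) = (r + 1)*(r + 4)*(r + 4)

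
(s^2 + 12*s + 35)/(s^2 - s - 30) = (s + 7)/(s - 6)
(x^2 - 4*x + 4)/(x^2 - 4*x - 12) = (-x^2 + 4*x - 4)/(-x^2 + 4*x + 12)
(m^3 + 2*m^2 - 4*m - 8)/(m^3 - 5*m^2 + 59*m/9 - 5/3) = 9*(m^3 + 2*m^2 - 4*m - 8)/(9*m^3 - 45*m^2 + 59*m - 15)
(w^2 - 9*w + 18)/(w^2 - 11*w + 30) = (w - 3)/(w - 5)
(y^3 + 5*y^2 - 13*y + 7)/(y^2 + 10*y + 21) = (y^2 - 2*y + 1)/(y + 3)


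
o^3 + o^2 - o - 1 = (o - 1)*(o + 1)^2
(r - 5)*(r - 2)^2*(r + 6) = r^4 - 3*r^3 - 30*r^2 + 124*r - 120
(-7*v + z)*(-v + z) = 7*v^2 - 8*v*z + z^2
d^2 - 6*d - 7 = (d - 7)*(d + 1)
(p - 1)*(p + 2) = p^2 + p - 2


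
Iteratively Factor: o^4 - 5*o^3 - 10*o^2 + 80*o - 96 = (o - 2)*(o^3 - 3*o^2 - 16*o + 48) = (o - 2)*(o + 4)*(o^2 - 7*o + 12) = (o - 3)*(o - 2)*(o + 4)*(o - 4)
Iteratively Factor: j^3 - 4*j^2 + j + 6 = (j - 2)*(j^2 - 2*j - 3) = (j - 3)*(j - 2)*(j + 1)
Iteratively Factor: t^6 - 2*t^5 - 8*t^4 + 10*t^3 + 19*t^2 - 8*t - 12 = (t - 3)*(t^5 + t^4 - 5*t^3 - 5*t^2 + 4*t + 4) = (t - 3)*(t + 1)*(t^4 - 5*t^2 + 4) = (t - 3)*(t + 1)^2*(t^3 - t^2 - 4*t + 4) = (t - 3)*(t - 2)*(t + 1)^2*(t^2 + t - 2) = (t - 3)*(t - 2)*(t + 1)^2*(t + 2)*(t - 1)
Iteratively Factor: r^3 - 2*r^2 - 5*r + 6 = (r + 2)*(r^2 - 4*r + 3) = (r - 3)*(r + 2)*(r - 1)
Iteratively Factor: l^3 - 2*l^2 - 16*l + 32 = (l - 4)*(l^2 + 2*l - 8) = (l - 4)*(l + 4)*(l - 2)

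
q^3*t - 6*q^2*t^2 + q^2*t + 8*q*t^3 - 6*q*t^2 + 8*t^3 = (q - 4*t)*(q - 2*t)*(q*t + t)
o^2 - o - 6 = (o - 3)*(o + 2)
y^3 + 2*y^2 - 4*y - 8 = (y - 2)*(y + 2)^2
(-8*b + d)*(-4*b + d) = 32*b^2 - 12*b*d + d^2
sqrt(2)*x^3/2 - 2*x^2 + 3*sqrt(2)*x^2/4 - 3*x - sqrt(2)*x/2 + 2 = (x - 1/2)*(x - 2*sqrt(2))*(sqrt(2)*x/2 + sqrt(2))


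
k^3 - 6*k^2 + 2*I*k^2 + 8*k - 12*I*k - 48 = (k - 6)*(k - 2*I)*(k + 4*I)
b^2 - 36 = (b - 6)*(b + 6)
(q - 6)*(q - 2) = q^2 - 8*q + 12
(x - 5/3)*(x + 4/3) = x^2 - x/3 - 20/9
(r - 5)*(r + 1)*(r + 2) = r^3 - 2*r^2 - 13*r - 10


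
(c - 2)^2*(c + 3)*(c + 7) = c^4 + 6*c^3 - 15*c^2 - 44*c + 84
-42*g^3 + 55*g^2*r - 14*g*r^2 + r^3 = (-7*g + r)*(-6*g + r)*(-g + r)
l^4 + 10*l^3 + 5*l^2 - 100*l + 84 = (l - 2)*(l - 1)*(l + 6)*(l + 7)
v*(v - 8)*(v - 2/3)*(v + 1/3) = v^4 - 25*v^3/3 + 22*v^2/9 + 16*v/9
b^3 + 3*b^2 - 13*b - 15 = (b - 3)*(b + 1)*(b + 5)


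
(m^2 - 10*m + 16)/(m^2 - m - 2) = (m - 8)/(m + 1)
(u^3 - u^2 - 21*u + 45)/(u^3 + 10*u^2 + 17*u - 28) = (u^3 - u^2 - 21*u + 45)/(u^3 + 10*u^2 + 17*u - 28)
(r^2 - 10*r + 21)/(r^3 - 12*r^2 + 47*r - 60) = (r - 7)/(r^2 - 9*r + 20)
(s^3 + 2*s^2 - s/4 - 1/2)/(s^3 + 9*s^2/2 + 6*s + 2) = (s - 1/2)/(s + 2)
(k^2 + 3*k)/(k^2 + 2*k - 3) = k/(k - 1)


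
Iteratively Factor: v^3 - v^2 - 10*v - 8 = (v - 4)*(v^2 + 3*v + 2) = (v - 4)*(v + 2)*(v + 1)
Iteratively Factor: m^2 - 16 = (m - 4)*(m + 4)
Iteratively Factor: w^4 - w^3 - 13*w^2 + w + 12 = (w + 3)*(w^3 - 4*w^2 - w + 4) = (w - 4)*(w + 3)*(w^2 - 1) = (w - 4)*(w + 1)*(w + 3)*(w - 1)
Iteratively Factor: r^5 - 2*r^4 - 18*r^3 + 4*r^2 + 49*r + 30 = (r + 1)*(r^4 - 3*r^3 - 15*r^2 + 19*r + 30) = (r - 5)*(r + 1)*(r^3 + 2*r^2 - 5*r - 6) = (r - 5)*(r + 1)^2*(r^2 + r - 6) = (r - 5)*(r + 1)^2*(r + 3)*(r - 2)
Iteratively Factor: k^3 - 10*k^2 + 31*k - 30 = (k - 5)*(k^2 - 5*k + 6) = (k - 5)*(k - 2)*(k - 3)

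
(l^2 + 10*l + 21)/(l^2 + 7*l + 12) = (l + 7)/(l + 4)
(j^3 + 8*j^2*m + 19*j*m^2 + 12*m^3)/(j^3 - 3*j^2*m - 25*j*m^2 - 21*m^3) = (j + 4*m)/(j - 7*m)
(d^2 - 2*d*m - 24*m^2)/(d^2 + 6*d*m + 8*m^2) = (d - 6*m)/(d + 2*m)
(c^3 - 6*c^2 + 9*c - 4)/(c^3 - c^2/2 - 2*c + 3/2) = 2*(c - 4)/(2*c + 3)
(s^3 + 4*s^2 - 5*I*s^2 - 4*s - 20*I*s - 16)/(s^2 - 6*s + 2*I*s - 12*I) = (s^3 + s^2*(4 - 5*I) + s*(-4 - 20*I) - 16)/(s^2 + s*(-6 + 2*I) - 12*I)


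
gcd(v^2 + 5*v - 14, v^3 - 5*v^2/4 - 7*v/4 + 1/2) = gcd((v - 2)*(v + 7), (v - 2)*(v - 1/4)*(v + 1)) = v - 2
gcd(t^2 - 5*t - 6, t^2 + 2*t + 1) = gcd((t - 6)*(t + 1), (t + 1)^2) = t + 1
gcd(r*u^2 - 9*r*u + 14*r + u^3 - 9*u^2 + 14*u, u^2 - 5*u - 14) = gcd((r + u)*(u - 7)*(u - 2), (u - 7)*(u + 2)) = u - 7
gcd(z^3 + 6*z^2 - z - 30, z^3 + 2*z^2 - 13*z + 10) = z^2 + 3*z - 10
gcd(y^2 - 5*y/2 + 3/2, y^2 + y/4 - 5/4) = y - 1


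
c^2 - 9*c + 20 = (c - 5)*(c - 4)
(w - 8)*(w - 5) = w^2 - 13*w + 40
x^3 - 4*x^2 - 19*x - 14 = (x - 7)*(x + 1)*(x + 2)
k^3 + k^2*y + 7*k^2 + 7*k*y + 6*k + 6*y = (k + 1)*(k + 6)*(k + y)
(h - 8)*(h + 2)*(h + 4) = h^3 - 2*h^2 - 40*h - 64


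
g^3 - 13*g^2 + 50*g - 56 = (g - 7)*(g - 4)*(g - 2)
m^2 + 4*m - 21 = (m - 3)*(m + 7)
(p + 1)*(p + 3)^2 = p^3 + 7*p^2 + 15*p + 9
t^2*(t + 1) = t^3 + t^2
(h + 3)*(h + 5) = h^2 + 8*h + 15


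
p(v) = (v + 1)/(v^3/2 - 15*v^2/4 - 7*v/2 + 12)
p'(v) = (v + 1)*(-3*v^2/2 + 15*v/2 + 7/2)/(v^3/2 - 15*v^2/4 - 7*v/2 + 12)^2 + 1/(v^3/2 - 15*v^2/4 - 7*v/2 + 12)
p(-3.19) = 0.07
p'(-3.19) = 0.05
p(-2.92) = 0.09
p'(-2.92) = 0.08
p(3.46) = -0.18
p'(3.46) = 0.05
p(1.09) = 0.48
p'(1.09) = 1.31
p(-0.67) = 0.03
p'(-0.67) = 0.08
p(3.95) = -0.17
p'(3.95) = 0.02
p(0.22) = 0.11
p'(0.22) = 0.14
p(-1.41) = -0.05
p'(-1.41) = 0.19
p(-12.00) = 0.01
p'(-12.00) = 0.00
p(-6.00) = 0.02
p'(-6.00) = 0.01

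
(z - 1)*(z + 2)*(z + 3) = z^3 + 4*z^2 + z - 6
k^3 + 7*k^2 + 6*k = k*(k + 1)*(k + 6)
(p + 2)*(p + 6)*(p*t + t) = p^3*t + 9*p^2*t + 20*p*t + 12*t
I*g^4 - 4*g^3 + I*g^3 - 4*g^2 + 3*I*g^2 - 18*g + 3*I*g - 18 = (g - 2*I)*(g + 3*I)^2*(I*g + I)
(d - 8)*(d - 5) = d^2 - 13*d + 40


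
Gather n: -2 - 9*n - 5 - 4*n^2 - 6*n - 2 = -4*n^2 - 15*n - 9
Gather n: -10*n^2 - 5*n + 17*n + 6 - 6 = -10*n^2 + 12*n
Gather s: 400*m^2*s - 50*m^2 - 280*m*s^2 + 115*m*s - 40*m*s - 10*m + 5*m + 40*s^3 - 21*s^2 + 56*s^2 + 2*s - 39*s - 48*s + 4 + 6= -50*m^2 - 5*m + 40*s^3 + s^2*(35 - 280*m) + s*(400*m^2 + 75*m - 85) + 10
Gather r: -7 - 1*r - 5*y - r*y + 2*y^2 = r*(-y - 1) + 2*y^2 - 5*y - 7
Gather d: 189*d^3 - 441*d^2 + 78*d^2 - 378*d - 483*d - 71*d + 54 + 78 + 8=189*d^3 - 363*d^2 - 932*d + 140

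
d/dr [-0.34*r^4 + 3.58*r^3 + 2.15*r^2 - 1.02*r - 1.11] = -1.36*r^3 + 10.74*r^2 + 4.3*r - 1.02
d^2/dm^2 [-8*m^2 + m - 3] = -16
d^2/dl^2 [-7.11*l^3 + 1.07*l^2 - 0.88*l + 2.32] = 2.14 - 42.66*l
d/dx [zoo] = 0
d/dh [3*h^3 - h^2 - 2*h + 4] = 9*h^2 - 2*h - 2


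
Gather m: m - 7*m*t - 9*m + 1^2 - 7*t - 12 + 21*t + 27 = m*(-7*t - 8) + 14*t + 16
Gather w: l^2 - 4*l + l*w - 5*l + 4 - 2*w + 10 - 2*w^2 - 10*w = l^2 - 9*l - 2*w^2 + w*(l - 12) + 14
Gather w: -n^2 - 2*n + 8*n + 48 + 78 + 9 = -n^2 + 6*n + 135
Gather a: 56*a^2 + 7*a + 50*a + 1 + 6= 56*a^2 + 57*a + 7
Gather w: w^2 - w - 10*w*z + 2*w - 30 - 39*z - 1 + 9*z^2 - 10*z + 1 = w^2 + w*(1 - 10*z) + 9*z^2 - 49*z - 30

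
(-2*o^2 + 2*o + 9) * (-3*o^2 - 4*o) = 6*o^4 + 2*o^3 - 35*o^2 - 36*o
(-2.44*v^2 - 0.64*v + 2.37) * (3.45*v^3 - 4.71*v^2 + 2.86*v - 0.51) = -8.418*v^5 + 9.2844*v^4 + 4.2125*v^3 - 11.7487*v^2 + 7.1046*v - 1.2087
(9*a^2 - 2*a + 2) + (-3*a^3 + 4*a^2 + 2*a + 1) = -3*a^3 + 13*a^2 + 3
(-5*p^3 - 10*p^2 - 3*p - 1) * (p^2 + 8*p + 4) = -5*p^5 - 50*p^4 - 103*p^3 - 65*p^2 - 20*p - 4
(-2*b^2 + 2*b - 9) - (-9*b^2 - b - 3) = 7*b^2 + 3*b - 6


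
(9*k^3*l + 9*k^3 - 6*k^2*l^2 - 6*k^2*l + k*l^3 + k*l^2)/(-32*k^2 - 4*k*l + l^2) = k*(-9*k^2*l - 9*k^2 + 6*k*l^2 + 6*k*l - l^3 - l^2)/(32*k^2 + 4*k*l - l^2)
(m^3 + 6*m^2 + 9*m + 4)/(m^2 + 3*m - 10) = (m^3 + 6*m^2 + 9*m + 4)/(m^2 + 3*m - 10)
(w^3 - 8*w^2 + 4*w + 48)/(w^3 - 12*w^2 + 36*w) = (w^2 - 2*w - 8)/(w*(w - 6))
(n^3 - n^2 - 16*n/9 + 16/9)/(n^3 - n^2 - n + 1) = (n^2 - 16/9)/(n^2 - 1)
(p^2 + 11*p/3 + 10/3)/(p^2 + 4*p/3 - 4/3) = (3*p + 5)/(3*p - 2)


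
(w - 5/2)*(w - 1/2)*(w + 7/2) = w^3 + w^2/2 - 37*w/4 + 35/8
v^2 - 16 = (v - 4)*(v + 4)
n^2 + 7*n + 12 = (n + 3)*(n + 4)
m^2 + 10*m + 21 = (m + 3)*(m + 7)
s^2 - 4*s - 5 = (s - 5)*(s + 1)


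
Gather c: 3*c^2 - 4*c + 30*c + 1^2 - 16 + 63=3*c^2 + 26*c + 48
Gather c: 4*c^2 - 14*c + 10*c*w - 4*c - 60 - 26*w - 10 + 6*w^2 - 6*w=4*c^2 + c*(10*w - 18) + 6*w^2 - 32*w - 70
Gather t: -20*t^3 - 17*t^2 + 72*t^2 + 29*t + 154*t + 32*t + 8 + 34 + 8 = -20*t^3 + 55*t^2 + 215*t + 50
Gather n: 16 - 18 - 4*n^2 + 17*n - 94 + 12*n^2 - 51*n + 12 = 8*n^2 - 34*n - 84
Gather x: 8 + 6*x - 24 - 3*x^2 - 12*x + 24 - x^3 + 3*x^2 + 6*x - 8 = -x^3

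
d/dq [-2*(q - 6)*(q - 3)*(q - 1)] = -6*q^2 + 40*q - 54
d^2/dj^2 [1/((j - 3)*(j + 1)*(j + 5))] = 4*(3*j^4 + 12*j^3 - 6*j^2 - 36*j + 107)/(j^9 + 9*j^8 - 12*j^7 - 252*j^6 - 114*j^5 + 2286*j^4 + 1988*j^3 - 5580*j^2 - 8775*j - 3375)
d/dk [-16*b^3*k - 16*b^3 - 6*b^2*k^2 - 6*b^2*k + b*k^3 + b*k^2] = b*(-16*b^2 - 12*b*k - 6*b + 3*k^2 + 2*k)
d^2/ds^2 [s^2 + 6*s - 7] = 2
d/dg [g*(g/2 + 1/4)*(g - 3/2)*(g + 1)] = 2*g^3 - 7*g/4 - 3/8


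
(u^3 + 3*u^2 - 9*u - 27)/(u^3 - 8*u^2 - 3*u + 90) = (u^2 - 9)/(u^2 - 11*u + 30)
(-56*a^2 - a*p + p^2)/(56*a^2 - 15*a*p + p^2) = (7*a + p)/(-7*a + p)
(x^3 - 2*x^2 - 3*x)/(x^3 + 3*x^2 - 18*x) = (x + 1)/(x + 6)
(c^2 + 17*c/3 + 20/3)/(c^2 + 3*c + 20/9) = 3*(c + 4)/(3*c + 4)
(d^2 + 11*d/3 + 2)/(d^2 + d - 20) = (d^2 + 11*d/3 + 2)/(d^2 + d - 20)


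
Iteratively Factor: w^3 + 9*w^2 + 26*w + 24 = (w + 3)*(w^2 + 6*w + 8) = (w + 3)*(w + 4)*(w + 2)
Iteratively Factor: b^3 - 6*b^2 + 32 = (b + 2)*(b^2 - 8*b + 16) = (b - 4)*(b + 2)*(b - 4)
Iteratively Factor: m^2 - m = (m)*(m - 1)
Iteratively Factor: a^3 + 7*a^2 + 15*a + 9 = (a + 3)*(a^2 + 4*a + 3) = (a + 1)*(a + 3)*(a + 3)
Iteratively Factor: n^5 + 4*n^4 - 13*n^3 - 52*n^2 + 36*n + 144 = (n + 2)*(n^4 + 2*n^3 - 17*n^2 - 18*n + 72) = (n - 2)*(n + 2)*(n^3 + 4*n^2 - 9*n - 36) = (n - 2)*(n + 2)*(n + 3)*(n^2 + n - 12) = (n - 2)*(n + 2)*(n + 3)*(n + 4)*(n - 3)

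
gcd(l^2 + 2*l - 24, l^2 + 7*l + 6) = l + 6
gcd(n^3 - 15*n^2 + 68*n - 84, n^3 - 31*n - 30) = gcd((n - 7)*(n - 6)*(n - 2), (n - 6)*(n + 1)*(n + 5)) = n - 6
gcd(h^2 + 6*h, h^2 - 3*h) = h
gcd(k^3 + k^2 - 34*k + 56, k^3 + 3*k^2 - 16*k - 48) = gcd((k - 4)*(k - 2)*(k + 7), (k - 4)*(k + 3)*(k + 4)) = k - 4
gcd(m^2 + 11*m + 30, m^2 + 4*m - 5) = m + 5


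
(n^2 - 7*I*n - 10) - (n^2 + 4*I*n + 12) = -11*I*n - 22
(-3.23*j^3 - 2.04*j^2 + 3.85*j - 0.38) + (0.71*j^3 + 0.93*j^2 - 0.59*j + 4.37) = -2.52*j^3 - 1.11*j^2 + 3.26*j + 3.99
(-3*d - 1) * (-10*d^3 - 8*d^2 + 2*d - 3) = 30*d^4 + 34*d^3 + 2*d^2 + 7*d + 3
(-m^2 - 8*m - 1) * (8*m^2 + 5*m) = -8*m^4 - 69*m^3 - 48*m^2 - 5*m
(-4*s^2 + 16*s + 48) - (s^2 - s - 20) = -5*s^2 + 17*s + 68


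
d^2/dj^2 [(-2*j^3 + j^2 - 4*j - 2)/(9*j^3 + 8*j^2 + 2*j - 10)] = 2*(225*j^6 - 864*j^5 - 2970*j^4 - 890*j^3 - 2292*j^2 - 2196*j - 148)/(729*j^9 + 1944*j^8 + 2214*j^7 - 1054*j^6 - 3828*j^5 - 2904*j^4 + 1748*j^3 + 2280*j^2 + 600*j - 1000)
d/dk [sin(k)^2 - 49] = sin(2*k)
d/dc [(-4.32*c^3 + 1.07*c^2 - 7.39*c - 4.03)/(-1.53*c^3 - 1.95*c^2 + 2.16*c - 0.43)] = (10.0611*c^4 - 41.2758*c^3 - 25.0242*c^2 - 16.6372*c + 11.8825)/(2.3409*c^6 + 5.967*c^5 - 2.8071*c^4 - 7.1082*c^3 + 6.3426*c^2 - 1.8576*c + 0.1849)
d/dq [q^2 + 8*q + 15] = 2*q + 8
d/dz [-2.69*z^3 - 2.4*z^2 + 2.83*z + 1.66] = -8.07*z^2 - 4.8*z + 2.83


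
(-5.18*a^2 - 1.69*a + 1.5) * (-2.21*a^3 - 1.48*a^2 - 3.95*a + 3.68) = 11.4478*a^5 + 11.4013*a^4 + 19.6472*a^3 - 14.6069*a^2 - 12.1442*a + 5.52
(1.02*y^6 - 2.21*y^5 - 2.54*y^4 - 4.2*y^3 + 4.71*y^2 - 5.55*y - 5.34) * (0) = 0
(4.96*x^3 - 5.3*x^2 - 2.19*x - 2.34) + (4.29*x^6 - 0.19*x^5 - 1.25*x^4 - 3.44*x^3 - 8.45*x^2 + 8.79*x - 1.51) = 4.29*x^6 - 0.19*x^5 - 1.25*x^4 + 1.52*x^3 - 13.75*x^2 + 6.6*x - 3.85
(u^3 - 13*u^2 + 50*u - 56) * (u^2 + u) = u^5 - 12*u^4 + 37*u^3 - 6*u^2 - 56*u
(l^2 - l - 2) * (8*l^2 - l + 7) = 8*l^4 - 9*l^3 - 8*l^2 - 5*l - 14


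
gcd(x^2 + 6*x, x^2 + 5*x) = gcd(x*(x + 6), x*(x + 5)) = x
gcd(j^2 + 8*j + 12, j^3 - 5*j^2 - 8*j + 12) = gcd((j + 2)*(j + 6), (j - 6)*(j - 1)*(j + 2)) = j + 2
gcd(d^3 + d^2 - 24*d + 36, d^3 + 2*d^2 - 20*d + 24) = d^2 + 4*d - 12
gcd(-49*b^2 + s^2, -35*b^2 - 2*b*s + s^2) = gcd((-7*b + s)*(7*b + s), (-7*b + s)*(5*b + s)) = -7*b + s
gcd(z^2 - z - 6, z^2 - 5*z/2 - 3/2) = z - 3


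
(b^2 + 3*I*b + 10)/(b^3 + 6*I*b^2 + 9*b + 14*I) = (b + 5*I)/(b^2 + 8*I*b - 7)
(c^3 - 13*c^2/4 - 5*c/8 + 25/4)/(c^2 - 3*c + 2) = (8*c^2 - 10*c - 25)/(8*(c - 1))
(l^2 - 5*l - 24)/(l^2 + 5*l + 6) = (l - 8)/(l + 2)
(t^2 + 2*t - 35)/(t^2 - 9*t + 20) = (t + 7)/(t - 4)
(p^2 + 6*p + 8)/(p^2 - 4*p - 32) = (p + 2)/(p - 8)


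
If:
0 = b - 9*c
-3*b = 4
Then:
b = -4/3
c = -4/27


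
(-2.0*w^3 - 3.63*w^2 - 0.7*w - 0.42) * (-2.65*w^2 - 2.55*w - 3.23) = 5.3*w^5 + 14.7195*w^4 + 17.5715*w^3 + 14.6229*w^2 + 3.332*w + 1.3566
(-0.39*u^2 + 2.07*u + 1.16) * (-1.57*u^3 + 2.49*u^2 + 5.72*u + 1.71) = 0.6123*u^5 - 4.221*u^4 + 1.1023*u^3 + 14.0619*u^2 + 10.1749*u + 1.9836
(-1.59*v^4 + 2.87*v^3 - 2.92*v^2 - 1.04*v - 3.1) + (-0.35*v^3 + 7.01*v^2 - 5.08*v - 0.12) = -1.59*v^4 + 2.52*v^3 + 4.09*v^2 - 6.12*v - 3.22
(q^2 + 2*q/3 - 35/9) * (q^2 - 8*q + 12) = q^4 - 22*q^3/3 + 25*q^2/9 + 352*q/9 - 140/3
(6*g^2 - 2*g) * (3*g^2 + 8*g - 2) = 18*g^4 + 42*g^3 - 28*g^2 + 4*g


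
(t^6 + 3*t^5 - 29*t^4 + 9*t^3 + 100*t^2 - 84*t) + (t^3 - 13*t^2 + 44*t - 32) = t^6 + 3*t^5 - 29*t^4 + 10*t^3 + 87*t^2 - 40*t - 32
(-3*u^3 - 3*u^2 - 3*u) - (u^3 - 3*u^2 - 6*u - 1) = -4*u^3 + 3*u + 1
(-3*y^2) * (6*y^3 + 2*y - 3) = -18*y^5 - 6*y^3 + 9*y^2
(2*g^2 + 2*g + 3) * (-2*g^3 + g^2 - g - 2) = -4*g^5 - 2*g^4 - 6*g^3 - 3*g^2 - 7*g - 6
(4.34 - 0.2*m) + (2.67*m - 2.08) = 2.47*m + 2.26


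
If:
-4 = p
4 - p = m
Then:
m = 8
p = -4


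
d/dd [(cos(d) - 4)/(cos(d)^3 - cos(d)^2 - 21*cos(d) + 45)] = (-7*cos(d) + cos(2*d) - 12)*sin(d)/((cos(d) - 3)^3*(cos(d) + 5)^2)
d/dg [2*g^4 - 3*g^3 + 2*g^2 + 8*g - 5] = 8*g^3 - 9*g^2 + 4*g + 8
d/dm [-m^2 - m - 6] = -2*m - 1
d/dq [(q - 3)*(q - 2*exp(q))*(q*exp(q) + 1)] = (q - 3)*(q + 1)*(q - 2*exp(q))*exp(q) - (q - 3)*(q*exp(q) + 1)*(2*exp(q) - 1) + (q - 2*exp(q))*(q*exp(q) + 1)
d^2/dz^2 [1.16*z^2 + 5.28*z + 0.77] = 2.32000000000000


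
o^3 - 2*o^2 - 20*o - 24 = (o - 6)*(o + 2)^2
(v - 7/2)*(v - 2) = v^2 - 11*v/2 + 7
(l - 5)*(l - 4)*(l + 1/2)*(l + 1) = l^4 - 15*l^3/2 + 7*l^2 + 51*l/2 + 10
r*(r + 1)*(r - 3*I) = r^3 + r^2 - 3*I*r^2 - 3*I*r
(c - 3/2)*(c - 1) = c^2 - 5*c/2 + 3/2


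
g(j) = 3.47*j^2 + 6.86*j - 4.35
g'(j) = 6.94*j + 6.86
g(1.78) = 18.86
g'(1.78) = 19.21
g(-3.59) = 15.74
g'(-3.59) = -18.05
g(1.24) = 9.49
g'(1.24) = 15.47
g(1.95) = 22.22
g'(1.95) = 20.39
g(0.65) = 1.58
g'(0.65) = 11.37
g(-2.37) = -1.12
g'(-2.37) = -9.59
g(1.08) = 7.11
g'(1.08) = 14.36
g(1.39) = 11.89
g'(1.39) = 16.51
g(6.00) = 161.73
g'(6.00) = 48.50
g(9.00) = 338.46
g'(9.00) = 69.32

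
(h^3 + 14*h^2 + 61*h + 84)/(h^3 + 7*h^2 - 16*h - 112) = (h + 3)/(h - 4)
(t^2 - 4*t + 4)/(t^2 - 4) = (t - 2)/(t + 2)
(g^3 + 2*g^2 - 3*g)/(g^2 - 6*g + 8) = g*(g^2 + 2*g - 3)/(g^2 - 6*g + 8)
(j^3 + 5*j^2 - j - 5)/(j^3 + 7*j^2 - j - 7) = (j + 5)/(j + 7)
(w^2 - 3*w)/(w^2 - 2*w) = (w - 3)/(w - 2)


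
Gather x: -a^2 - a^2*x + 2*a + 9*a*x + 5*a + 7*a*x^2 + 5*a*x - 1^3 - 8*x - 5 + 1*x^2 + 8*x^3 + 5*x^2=-a^2 + 7*a + 8*x^3 + x^2*(7*a + 6) + x*(-a^2 + 14*a - 8) - 6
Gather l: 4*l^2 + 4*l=4*l^2 + 4*l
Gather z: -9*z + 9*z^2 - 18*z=9*z^2 - 27*z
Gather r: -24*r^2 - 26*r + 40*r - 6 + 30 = -24*r^2 + 14*r + 24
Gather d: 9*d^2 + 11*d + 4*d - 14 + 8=9*d^2 + 15*d - 6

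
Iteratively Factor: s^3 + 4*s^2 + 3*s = (s + 3)*(s^2 + s) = s*(s + 3)*(s + 1)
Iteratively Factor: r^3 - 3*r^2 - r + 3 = (r - 1)*(r^2 - 2*r - 3) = (r - 3)*(r - 1)*(r + 1)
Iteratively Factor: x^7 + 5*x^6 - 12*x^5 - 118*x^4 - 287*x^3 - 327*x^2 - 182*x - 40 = (x + 2)*(x^6 + 3*x^5 - 18*x^4 - 82*x^3 - 123*x^2 - 81*x - 20) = (x + 1)*(x + 2)*(x^5 + 2*x^4 - 20*x^3 - 62*x^2 - 61*x - 20) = (x + 1)^2*(x + 2)*(x^4 + x^3 - 21*x^2 - 41*x - 20) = (x + 1)^3*(x + 2)*(x^3 - 21*x - 20) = (x - 5)*(x + 1)^3*(x + 2)*(x^2 + 5*x + 4) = (x - 5)*(x + 1)^3*(x + 2)*(x + 4)*(x + 1)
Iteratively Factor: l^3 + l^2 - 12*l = (l + 4)*(l^2 - 3*l) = (l - 3)*(l + 4)*(l)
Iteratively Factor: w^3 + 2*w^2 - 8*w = (w - 2)*(w^2 + 4*w) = (w - 2)*(w + 4)*(w)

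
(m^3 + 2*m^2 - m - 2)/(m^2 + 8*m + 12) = (m^2 - 1)/(m + 6)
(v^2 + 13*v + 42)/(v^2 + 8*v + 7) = (v + 6)/(v + 1)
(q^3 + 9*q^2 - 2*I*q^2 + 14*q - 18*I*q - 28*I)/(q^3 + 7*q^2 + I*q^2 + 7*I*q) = (q^2 + 2*q*(1 - I) - 4*I)/(q*(q + I))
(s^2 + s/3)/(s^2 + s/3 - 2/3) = s*(3*s + 1)/(3*s^2 + s - 2)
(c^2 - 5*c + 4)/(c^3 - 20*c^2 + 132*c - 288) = (c^2 - 5*c + 4)/(c^3 - 20*c^2 + 132*c - 288)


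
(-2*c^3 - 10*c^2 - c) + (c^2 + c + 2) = -2*c^3 - 9*c^2 + 2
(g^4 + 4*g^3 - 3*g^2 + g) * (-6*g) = -6*g^5 - 24*g^4 + 18*g^3 - 6*g^2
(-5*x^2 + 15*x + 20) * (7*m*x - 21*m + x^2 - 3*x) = -35*m*x^3 + 210*m*x^2 - 175*m*x - 420*m - 5*x^4 + 30*x^3 - 25*x^2 - 60*x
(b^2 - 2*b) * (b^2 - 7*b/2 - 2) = b^4 - 11*b^3/2 + 5*b^2 + 4*b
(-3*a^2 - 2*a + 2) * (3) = -9*a^2 - 6*a + 6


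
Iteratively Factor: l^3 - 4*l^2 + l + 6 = (l - 3)*(l^2 - l - 2) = (l - 3)*(l - 2)*(l + 1)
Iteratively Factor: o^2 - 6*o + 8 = (o - 2)*(o - 4)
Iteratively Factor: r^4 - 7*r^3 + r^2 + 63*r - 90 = (r + 3)*(r^3 - 10*r^2 + 31*r - 30) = (r - 2)*(r + 3)*(r^2 - 8*r + 15) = (r - 3)*(r - 2)*(r + 3)*(r - 5)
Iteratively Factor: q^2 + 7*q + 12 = (q + 4)*(q + 3)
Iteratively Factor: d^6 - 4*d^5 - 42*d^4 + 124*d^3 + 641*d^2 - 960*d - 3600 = (d + 3)*(d^5 - 7*d^4 - 21*d^3 + 187*d^2 + 80*d - 1200) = (d - 5)*(d + 3)*(d^4 - 2*d^3 - 31*d^2 + 32*d + 240) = (d - 5)^2*(d + 3)*(d^3 + 3*d^2 - 16*d - 48) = (d - 5)^2*(d + 3)*(d + 4)*(d^2 - d - 12) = (d - 5)^2*(d - 4)*(d + 3)*(d + 4)*(d + 3)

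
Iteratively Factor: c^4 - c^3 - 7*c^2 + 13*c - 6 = (c + 3)*(c^3 - 4*c^2 + 5*c - 2) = (c - 2)*(c + 3)*(c^2 - 2*c + 1) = (c - 2)*(c - 1)*(c + 3)*(c - 1)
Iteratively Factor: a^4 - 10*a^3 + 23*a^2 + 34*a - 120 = (a - 4)*(a^3 - 6*a^2 - a + 30) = (a - 4)*(a - 3)*(a^2 - 3*a - 10) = (a - 5)*(a - 4)*(a - 3)*(a + 2)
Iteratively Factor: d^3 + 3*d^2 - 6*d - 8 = (d - 2)*(d^2 + 5*d + 4) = (d - 2)*(d + 1)*(d + 4)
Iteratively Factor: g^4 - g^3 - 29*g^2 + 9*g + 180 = (g + 3)*(g^3 - 4*g^2 - 17*g + 60) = (g - 5)*(g + 3)*(g^2 + g - 12) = (g - 5)*(g - 3)*(g + 3)*(g + 4)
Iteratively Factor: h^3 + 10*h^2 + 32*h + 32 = (h + 4)*(h^2 + 6*h + 8) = (h + 2)*(h + 4)*(h + 4)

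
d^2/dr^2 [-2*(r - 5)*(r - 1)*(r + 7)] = -12*r - 4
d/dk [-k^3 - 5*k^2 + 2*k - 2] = -3*k^2 - 10*k + 2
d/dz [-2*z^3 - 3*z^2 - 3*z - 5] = -6*z^2 - 6*z - 3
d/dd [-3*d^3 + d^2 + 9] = d*(2 - 9*d)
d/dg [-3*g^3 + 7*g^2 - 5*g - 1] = -9*g^2 + 14*g - 5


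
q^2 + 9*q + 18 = (q + 3)*(q + 6)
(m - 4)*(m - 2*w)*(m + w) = m^3 - m^2*w - 4*m^2 - 2*m*w^2 + 4*m*w + 8*w^2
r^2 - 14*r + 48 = (r - 8)*(r - 6)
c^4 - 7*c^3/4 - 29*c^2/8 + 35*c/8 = c*(c - 5/2)*(c - 1)*(c + 7/4)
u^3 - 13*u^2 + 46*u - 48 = (u - 8)*(u - 3)*(u - 2)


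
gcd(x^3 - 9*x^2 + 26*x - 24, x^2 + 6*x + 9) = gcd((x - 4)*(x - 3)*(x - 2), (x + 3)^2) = 1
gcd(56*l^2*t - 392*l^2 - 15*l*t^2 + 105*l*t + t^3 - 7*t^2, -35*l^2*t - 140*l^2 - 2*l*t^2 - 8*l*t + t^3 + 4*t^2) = -7*l + t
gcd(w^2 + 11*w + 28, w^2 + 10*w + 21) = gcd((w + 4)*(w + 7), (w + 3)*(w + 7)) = w + 7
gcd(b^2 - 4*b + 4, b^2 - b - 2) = b - 2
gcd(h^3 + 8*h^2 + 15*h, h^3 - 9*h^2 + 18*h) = h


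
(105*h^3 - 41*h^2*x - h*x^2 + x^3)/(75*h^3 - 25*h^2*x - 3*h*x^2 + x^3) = (7*h + x)/(5*h + x)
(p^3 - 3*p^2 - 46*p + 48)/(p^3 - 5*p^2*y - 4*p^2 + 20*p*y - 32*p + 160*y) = (-p^2 - 5*p + 6)/(-p^2 + 5*p*y - 4*p + 20*y)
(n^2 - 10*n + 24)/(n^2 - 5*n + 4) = (n - 6)/(n - 1)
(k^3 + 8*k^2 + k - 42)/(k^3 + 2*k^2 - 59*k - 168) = (k - 2)/(k - 8)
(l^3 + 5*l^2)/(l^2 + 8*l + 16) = l^2*(l + 5)/(l^2 + 8*l + 16)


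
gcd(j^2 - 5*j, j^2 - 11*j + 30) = j - 5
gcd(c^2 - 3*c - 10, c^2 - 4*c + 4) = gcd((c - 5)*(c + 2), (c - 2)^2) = 1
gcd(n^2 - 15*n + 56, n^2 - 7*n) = n - 7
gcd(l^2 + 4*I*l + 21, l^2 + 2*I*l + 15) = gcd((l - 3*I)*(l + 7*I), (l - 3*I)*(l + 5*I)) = l - 3*I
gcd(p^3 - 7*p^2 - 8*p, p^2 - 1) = p + 1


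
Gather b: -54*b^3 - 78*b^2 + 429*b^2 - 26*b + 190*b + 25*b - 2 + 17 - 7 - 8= -54*b^3 + 351*b^2 + 189*b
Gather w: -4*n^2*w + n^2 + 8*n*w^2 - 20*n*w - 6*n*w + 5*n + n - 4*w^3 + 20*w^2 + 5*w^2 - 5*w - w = n^2 + 6*n - 4*w^3 + w^2*(8*n + 25) + w*(-4*n^2 - 26*n - 6)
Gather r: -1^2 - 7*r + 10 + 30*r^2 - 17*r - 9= 30*r^2 - 24*r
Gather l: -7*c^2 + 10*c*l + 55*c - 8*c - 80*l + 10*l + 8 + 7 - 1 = -7*c^2 + 47*c + l*(10*c - 70) + 14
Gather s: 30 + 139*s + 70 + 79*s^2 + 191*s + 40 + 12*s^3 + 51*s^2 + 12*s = 12*s^3 + 130*s^2 + 342*s + 140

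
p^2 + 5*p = p*(p + 5)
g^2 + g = g*(g + 1)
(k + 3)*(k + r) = k^2 + k*r + 3*k + 3*r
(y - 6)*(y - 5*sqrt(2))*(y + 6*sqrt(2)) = y^3 - 6*y^2 + sqrt(2)*y^2 - 60*y - 6*sqrt(2)*y + 360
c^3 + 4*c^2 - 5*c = c*(c - 1)*(c + 5)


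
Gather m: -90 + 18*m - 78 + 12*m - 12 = 30*m - 180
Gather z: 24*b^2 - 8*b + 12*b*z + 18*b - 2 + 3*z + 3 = 24*b^2 + 10*b + z*(12*b + 3) + 1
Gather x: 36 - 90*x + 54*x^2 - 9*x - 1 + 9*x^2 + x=63*x^2 - 98*x + 35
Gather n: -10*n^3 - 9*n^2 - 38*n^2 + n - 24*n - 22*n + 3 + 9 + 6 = -10*n^3 - 47*n^2 - 45*n + 18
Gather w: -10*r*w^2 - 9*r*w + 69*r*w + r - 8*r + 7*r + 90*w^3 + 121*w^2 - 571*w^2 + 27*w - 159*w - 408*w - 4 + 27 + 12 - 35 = 90*w^3 + w^2*(-10*r - 450) + w*(60*r - 540)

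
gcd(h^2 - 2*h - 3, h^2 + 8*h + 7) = h + 1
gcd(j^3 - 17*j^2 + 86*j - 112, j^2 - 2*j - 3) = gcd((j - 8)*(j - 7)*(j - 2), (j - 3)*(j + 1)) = 1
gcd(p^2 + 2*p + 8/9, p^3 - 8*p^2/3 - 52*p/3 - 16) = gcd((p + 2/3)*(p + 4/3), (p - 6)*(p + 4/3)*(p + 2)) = p + 4/3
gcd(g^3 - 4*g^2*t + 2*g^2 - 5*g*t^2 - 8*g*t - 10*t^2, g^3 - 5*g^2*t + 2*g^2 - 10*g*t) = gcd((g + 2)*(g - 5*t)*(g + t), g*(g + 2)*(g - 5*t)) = -g^2 + 5*g*t - 2*g + 10*t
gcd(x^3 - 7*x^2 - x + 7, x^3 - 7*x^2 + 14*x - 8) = x - 1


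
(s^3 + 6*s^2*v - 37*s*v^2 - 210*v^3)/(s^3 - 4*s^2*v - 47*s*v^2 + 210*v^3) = (s + 5*v)/(s - 5*v)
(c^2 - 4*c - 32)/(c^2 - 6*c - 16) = (c + 4)/(c + 2)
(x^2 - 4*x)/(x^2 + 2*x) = (x - 4)/(x + 2)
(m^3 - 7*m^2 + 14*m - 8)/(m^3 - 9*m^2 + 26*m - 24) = (m - 1)/(m - 3)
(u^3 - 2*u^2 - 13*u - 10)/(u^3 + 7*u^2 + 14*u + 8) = (u - 5)/(u + 4)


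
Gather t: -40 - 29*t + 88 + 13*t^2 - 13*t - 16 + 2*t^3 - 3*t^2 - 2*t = 2*t^3 + 10*t^2 - 44*t + 32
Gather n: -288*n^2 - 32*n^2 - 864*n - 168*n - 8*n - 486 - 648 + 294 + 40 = -320*n^2 - 1040*n - 800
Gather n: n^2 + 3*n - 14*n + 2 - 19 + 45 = n^2 - 11*n + 28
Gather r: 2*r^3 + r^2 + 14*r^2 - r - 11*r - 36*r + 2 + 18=2*r^3 + 15*r^2 - 48*r + 20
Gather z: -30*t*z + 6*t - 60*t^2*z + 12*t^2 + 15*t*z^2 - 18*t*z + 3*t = 12*t^2 + 15*t*z^2 + 9*t + z*(-60*t^2 - 48*t)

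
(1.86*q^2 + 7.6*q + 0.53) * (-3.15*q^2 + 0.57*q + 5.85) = -5.859*q^4 - 22.8798*q^3 + 13.5435*q^2 + 44.7621*q + 3.1005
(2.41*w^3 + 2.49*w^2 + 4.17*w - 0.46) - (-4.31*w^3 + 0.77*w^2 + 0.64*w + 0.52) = 6.72*w^3 + 1.72*w^2 + 3.53*w - 0.98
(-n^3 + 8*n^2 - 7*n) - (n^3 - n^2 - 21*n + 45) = -2*n^3 + 9*n^2 + 14*n - 45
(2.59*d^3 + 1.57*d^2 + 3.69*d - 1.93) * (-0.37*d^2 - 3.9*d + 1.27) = -0.9583*d^5 - 10.6819*d^4 - 4.199*d^3 - 11.683*d^2 + 12.2133*d - 2.4511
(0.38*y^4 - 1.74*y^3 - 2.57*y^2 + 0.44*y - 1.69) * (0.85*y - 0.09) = 0.323*y^5 - 1.5132*y^4 - 2.0279*y^3 + 0.6053*y^2 - 1.4761*y + 0.1521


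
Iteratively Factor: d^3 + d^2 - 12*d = (d)*(d^2 + d - 12) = d*(d - 3)*(d + 4)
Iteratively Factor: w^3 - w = (w + 1)*(w^2 - w) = w*(w + 1)*(w - 1)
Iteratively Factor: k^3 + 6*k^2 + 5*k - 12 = (k + 4)*(k^2 + 2*k - 3) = (k + 3)*(k + 4)*(k - 1)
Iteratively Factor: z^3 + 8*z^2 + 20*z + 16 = (z + 2)*(z^2 + 6*z + 8) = (z + 2)*(z + 4)*(z + 2)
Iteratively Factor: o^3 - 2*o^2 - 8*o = (o)*(o^2 - 2*o - 8) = o*(o + 2)*(o - 4)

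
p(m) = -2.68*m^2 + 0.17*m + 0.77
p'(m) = 0.17 - 5.36*m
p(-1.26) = -3.70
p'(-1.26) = 6.92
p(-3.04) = -24.51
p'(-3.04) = 16.46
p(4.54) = -53.70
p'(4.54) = -24.16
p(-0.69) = -0.62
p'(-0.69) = 3.87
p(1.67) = -6.42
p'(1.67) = -8.78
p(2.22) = -12.06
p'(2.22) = -11.73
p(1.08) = -2.17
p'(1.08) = -5.62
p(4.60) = -55.16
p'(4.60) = -24.49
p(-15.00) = -604.78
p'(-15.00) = 80.57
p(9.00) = -214.78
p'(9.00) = -48.07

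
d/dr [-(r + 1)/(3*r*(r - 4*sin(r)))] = (-4*r^2*cos(r) + r^2 - 4*r*cos(r) + 2*r - 4*sin(r))/(3*r^2*(r - 4*sin(r))^2)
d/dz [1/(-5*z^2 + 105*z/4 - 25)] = 4*(8*z - 21)/(5*(4*z^2 - 21*z + 20)^2)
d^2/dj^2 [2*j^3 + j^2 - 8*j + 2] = 12*j + 2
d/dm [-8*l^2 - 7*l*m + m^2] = -7*l + 2*m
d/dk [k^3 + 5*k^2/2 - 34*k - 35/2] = 3*k^2 + 5*k - 34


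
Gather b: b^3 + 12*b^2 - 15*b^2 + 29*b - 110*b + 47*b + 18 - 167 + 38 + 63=b^3 - 3*b^2 - 34*b - 48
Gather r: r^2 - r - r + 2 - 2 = r^2 - 2*r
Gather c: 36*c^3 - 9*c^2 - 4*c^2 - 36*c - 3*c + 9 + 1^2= 36*c^3 - 13*c^2 - 39*c + 10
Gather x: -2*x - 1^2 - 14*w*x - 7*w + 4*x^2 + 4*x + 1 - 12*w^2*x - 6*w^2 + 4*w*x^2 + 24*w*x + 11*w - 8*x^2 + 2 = -6*w^2 + 4*w + x^2*(4*w - 4) + x*(-12*w^2 + 10*w + 2) + 2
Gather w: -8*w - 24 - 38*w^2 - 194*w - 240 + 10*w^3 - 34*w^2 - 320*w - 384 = 10*w^3 - 72*w^2 - 522*w - 648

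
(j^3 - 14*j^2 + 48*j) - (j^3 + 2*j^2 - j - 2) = -16*j^2 + 49*j + 2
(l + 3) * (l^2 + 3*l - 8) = l^3 + 6*l^2 + l - 24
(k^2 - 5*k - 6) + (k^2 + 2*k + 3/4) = 2*k^2 - 3*k - 21/4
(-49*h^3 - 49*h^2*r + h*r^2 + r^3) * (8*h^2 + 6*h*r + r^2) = -392*h^5 - 686*h^4*r - 335*h^3*r^2 - 35*h^2*r^3 + 7*h*r^4 + r^5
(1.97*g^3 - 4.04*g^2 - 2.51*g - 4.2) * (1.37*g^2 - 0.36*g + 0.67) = 2.6989*g^5 - 6.244*g^4 - 0.6644*g^3 - 7.5572*g^2 - 0.1697*g - 2.814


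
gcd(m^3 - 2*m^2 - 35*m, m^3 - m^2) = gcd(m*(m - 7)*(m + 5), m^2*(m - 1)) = m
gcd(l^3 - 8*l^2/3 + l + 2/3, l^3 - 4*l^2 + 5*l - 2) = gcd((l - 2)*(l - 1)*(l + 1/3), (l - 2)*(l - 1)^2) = l^2 - 3*l + 2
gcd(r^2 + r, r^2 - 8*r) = r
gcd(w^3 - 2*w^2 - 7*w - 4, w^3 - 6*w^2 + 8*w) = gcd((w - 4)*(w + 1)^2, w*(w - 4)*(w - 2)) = w - 4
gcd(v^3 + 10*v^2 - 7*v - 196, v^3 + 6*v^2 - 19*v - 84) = v^2 + 3*v - 28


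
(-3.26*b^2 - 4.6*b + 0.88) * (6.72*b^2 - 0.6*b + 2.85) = -21.9072*b^4 - 28.956*b^3 - 0.617400000000001*b^2 - 13.638*b + 2.508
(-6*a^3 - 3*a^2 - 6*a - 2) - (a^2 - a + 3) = -6*a^3 - 4*a^2 - 5*a - 5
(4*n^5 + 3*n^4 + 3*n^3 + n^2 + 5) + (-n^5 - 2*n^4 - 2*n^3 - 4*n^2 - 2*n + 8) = 3*n^5 + n^4 + n^3 - 3*n^2 - 2*n + 13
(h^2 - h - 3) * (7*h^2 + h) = 7*h^4 - 6*h^3 - 22*h^2 - 3*h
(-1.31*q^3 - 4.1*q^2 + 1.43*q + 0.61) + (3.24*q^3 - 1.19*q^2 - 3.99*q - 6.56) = 1.93*q^3 - 5.29*q^2 - 2.56*q - 5.95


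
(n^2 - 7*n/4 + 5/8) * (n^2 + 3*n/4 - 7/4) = n^4 - n^3 - 39*n^2/16 + 113*n/32 - 35/32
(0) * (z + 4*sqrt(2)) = 0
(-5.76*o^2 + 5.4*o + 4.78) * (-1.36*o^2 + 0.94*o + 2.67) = 7.8336*o^4 - 12.7584*o^3 - 16.804*o^2 + 18.9112*o + 12.7626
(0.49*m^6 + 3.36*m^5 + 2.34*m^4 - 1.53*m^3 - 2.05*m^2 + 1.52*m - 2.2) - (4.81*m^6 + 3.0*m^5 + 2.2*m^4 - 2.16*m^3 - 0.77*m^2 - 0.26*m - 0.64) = -4.32*m^6 + 0.36*m^5 + 0.14*m^4 + 0.63*m^3 - 1.28*m^2 + 1.78*m - 1.56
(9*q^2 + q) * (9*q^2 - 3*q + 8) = 81*q^4 - 18*q^3 + 69*q^2 + 8*q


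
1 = 1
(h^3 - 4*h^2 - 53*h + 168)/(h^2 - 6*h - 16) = (h^2 + 4*h - 21)/(h + 2)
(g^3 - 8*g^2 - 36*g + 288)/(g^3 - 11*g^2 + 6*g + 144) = (g + 6)/(g + 3)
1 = 1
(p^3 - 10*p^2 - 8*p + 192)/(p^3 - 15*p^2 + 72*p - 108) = (p^2 - 4*p - 32)/(p^2 - 9*p + 18)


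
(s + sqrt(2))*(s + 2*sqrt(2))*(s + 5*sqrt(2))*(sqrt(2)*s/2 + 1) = sqrt(2)*s^4/2 + 9*s^3 + 25*sqrt(2)*s^2 + 54*s + 20*sqrt(2)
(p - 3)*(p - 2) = p^2 - 5*p + 6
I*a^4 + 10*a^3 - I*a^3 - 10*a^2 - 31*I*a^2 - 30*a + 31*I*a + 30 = (a - 5*I)*(a - 3*I)*(a - 2*I)*(I*a - I)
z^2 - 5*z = z*(z - 5)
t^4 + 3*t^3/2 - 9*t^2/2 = t^2*(t - 3/2)*(t + 3)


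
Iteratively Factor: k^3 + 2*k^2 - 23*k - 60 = (k + 4)*(k^2 - 2*k - 15) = (k - 5)*(k + 4)*(k + 3)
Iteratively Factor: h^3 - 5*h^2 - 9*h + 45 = (h - 5)*(h^2 - 9) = (h - 5)*(h - 3)*(h + 3)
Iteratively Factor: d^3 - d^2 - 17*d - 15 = (d - 5)*(d^2 + 4*d + 3) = (d - 5)*(d + 1)*(d + 3)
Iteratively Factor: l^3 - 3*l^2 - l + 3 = (l + 1)*(l^2 - 4*l + 3) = (l - 3)*(l + 1)*(l - 1)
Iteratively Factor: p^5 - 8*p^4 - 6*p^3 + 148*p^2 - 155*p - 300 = (p + 1)*(p^4 - 9*p^3 + 3*p^2 + 145*p - 300) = (p + 1)*(p + 4)*(p^3 - 13*p^2 + 55*p - 75) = (p - 3)*(p + 1)*(p + 4)*(p^2 - 10*p + 25) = (p - 5)*(p - 3)*(p + 1)*(p + 4)*(p - 5)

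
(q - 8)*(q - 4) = q^2 - 12*q + 32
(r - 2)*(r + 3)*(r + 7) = r^3 + 8*r^2 + r - 42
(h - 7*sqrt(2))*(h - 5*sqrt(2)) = h^2 - 12*sqrt(2)*h + 70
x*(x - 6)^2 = x^3 - 12*x^2 + 36*x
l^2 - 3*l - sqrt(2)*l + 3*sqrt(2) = (l - 3)*(l - sqrt(2))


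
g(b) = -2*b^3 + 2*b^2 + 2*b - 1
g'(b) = -6*b^2 + 4*b + 2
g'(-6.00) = -238.00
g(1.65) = -1.24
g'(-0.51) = -1.60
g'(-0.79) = -4.90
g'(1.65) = -7.74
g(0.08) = -0.83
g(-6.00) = 491.00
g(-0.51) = -1.23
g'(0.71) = 1.82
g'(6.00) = -190.00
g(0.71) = 0.71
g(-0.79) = -0.35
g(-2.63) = 43.96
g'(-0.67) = -3.37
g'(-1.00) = -8.00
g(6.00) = -349.00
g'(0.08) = 2.28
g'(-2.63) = -50.02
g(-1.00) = 1.00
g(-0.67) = -0.84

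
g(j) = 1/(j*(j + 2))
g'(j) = -1/(j*(j + 2)^2) - 1/(j^2*(j + 2)) = 2*(-j - 1)/(j^2*(j^2 + 4*j + 4))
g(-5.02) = 0.07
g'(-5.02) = 0.03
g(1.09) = 0.30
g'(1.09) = -0.37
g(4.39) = 0.04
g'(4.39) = -0.01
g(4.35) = 0.04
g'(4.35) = -0.01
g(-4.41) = 0.09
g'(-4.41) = 0.06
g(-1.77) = -2.46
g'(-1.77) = 9.29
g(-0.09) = -5.82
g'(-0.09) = -61.59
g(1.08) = 0.30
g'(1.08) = -0.38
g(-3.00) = 0.33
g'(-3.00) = 0.44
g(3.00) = 0.07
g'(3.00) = -0.04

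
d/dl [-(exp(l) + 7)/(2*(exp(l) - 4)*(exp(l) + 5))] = (exp(2*l) + 14*exp(l) + 27)*exp(l)/(2*(exp(4*l) + 2*exp(3*l) - 39*exp(2*l) - 40*exp(l) + 400))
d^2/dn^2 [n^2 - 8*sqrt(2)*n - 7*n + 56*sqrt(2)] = 2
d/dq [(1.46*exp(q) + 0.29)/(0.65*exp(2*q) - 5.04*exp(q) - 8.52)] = (-(1.3*exp(q) - 5.04)*(1.46*exp(q) + 0.29) + 0.949*exp(2*q) - 7.3584*exp(q) - 12.4392)*exp(q)/(-0.65*exp(2*q) + 5.04*exp(q) + 8.52)^2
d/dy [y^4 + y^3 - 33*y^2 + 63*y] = 4*y^3 + 3*y^2 - 66*y + 63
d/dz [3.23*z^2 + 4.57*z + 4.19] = 6.46*z + 4.57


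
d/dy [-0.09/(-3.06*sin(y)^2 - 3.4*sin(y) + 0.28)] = -(0.5508*sin(y) + 0.306)*cos(y)/(3.06*sin(y)^2 + 3.4*sin(y) - 0.28)^2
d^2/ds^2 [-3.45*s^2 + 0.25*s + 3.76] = -6.90000000000000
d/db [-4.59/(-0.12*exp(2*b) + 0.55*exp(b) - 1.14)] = (2.5245 - 1.1016*exp(b))*exp(b)/(0.12*exp(2*b) - 0.55*exp(b) + 1.14)^2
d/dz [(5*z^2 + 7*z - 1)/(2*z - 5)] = (10*z^2 - 50*z - 33)/(4*z^2 - 20*z + 25)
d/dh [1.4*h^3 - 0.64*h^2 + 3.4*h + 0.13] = 4.2*h^2 - 1.28*h + 3.4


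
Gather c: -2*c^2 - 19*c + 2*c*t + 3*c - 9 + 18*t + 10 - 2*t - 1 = -2*c^2 + c*(2*t - 16) + 16*t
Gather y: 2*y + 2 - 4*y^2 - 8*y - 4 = -4*y^2 - 6*y - 2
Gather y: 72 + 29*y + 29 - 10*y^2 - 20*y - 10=-10*y^2 + 9*y + 91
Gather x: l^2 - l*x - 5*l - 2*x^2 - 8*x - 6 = l^2 - 5*l - 2*x^2 + x*(-l - 8) - 6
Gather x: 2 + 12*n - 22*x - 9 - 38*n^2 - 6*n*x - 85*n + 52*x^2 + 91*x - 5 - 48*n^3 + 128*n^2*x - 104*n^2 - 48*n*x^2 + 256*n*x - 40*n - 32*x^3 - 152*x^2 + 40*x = -48*n^3 - 142*n^2 - 113*n - 32*x^3 + x^2*(-48*n - 100) + x*(128*n^2 + 250*n + 109) - 12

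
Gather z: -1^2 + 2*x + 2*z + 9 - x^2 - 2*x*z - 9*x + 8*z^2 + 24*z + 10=-x^2 - 7*x + 8*z^2 + z*(26 - 2*x) + 18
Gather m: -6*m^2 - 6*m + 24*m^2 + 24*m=18*m^2 + 18*m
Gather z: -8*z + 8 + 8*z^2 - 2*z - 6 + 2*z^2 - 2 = 10*z^2 - 10*z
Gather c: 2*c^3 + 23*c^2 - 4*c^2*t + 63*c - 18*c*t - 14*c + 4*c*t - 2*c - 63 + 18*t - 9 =2*c^3 + c^2*(23 - 4*t) + c*(47 - 14*t) + 18*t - 72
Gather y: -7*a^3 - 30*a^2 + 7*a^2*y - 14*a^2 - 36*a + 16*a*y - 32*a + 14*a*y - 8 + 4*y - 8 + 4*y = -7*a^3 - 44*a^2 - 68*a + y*(7*a^2 + 30*a + 8) - 16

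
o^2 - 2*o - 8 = (o - 4)*(o + 2)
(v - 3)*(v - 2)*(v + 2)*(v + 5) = v^4 + 2*v^3 - 19*v^2 - 8*v + 60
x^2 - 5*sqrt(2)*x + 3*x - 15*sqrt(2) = (x + 3)*(x - 5*sqrt(2))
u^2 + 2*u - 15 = (u - 3)*(u + 5)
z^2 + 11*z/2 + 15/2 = (z + 5/2)*(z + 3)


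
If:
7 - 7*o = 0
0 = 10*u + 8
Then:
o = 1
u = -4/5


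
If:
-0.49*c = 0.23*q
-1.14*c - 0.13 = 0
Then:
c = -0.11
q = 0.24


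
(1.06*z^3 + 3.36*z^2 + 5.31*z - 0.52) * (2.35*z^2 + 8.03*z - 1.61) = 2.491*z^5 + 16.4078*z^4 + 37.7527*z^3 + 36.0077*z^2 - 12.7247*z + 0.8372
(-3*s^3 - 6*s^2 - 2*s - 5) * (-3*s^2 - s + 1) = 9*s^5 + 21*s^4 + 9*s^3 + 11*s^2 + 3*s - 5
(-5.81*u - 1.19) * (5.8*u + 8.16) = -33.698*u^2 - 54.3116*u - 9.7104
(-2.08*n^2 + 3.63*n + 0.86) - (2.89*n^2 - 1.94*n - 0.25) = -4.97*n^2 + 5.57*n + 1.11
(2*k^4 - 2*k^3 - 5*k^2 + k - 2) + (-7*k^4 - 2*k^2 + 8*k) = -5*k^4 - 2*k^3 - 7*k^2 + 9*k - 2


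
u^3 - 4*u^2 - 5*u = u*(u - 5)*(u + 1)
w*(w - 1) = w^2 - w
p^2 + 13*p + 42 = (p + 6)*(p + 7)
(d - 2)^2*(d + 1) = d^3 - 3*d^2 + 4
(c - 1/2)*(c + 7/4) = c^2 + 5*c/4 - 7/8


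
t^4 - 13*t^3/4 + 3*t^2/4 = t^2*(t - 3)*(t - 1/4)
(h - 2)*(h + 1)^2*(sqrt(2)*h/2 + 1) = sqrt(2)*h^4/2 + h^3 - 3*sqrt(2)*h^2/2 - 3*h - sqrt(2)*h - 2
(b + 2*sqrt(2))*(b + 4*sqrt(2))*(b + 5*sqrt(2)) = b^3 + 11*sqrt(2)*b^2 + 76*b + 80*sqrt(2)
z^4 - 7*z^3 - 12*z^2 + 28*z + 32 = (z - 8)*(z - 2)*(z + 1)*(z + 2)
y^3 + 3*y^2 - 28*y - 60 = (y - 5)*(y + 2)*(y + 6)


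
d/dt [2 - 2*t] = -2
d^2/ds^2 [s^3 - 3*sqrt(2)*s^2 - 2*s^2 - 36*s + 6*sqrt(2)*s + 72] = 6*s - 6*sqrt(2) - 4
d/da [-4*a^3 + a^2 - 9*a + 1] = -12*a^2 + 2*a - 9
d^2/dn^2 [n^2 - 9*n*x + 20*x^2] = 2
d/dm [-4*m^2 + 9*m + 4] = 9 - 8*m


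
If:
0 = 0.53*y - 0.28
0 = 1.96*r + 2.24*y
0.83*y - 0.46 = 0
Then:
No Solution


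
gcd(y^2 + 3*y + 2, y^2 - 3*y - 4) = y + 1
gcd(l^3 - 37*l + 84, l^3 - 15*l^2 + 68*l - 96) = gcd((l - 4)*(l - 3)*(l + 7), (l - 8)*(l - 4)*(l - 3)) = l^2 - 7*l + 12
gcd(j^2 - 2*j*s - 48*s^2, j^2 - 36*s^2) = j + 6*s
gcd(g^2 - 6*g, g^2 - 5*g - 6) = g - 6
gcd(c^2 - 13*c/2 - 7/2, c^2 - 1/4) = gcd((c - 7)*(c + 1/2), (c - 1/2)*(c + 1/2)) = c + 1/2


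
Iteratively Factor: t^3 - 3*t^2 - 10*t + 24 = (t - 4)*(t^2 + t - 6) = (t - 4)*(t - 2)*(t + 3)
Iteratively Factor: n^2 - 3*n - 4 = (n - 4)*(n + 1)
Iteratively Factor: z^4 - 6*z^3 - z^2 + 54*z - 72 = (z - 3)*(z^3 - 3*z^2 - 10*z + 24) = (z - 3)*(z + 3)*(z^2 - 6*z + 8) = (z - 4)*(z - 3)*(z + 3)*(z - 2)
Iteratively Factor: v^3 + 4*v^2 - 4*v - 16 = (v + 4)*(v^2 - 4) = (v - 2)*(v + 4)*(v + 2)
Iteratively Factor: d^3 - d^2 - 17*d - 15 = (d + 3)*(d^2 - 4*d - 5) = (d + 1)*(d + 3)*(d - 5)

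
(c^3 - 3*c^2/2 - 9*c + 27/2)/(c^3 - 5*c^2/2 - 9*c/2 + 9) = (c + 3)/(c + 2)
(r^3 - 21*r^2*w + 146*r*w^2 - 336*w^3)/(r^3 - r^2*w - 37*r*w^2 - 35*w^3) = (r^2 - 14*r*w + 48*w^2)/(r^2 + 6*r*w + 5*w^2)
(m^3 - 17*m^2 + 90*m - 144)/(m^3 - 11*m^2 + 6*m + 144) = (m - 3)/(m + 3)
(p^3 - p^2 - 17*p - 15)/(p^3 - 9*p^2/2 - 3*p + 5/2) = 2*(p + 3)/(2*p - 1)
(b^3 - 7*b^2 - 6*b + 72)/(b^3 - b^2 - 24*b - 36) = (b - 4)/(b + 2)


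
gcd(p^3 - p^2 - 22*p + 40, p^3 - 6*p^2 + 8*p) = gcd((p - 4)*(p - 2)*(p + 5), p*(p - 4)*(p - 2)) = p^2 - 6*p + 8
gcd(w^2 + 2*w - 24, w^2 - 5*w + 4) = w - 4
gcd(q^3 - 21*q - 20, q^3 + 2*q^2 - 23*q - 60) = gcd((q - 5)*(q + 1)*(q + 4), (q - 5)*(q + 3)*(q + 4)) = q^2 - q - 20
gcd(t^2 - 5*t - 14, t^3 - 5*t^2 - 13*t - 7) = t - 7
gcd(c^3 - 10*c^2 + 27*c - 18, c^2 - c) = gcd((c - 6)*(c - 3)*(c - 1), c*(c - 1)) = c - 1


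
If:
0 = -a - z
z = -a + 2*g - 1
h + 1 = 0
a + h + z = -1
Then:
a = -z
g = 1/2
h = -1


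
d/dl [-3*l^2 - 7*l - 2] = -6*l - 7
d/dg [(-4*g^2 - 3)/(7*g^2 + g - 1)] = (-4*g^2 + 50*g + 3)/(49*g^4 + 14*g^3 - 13*g^2 - 2*g + 1)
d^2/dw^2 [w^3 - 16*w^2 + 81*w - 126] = 6*w - 32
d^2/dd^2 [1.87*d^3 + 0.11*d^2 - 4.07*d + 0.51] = 11.22*d + 0.22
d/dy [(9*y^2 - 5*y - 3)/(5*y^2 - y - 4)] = (16*y^2 - 42*y + 17)/(25*y^4 - 10*y^3 - 39*y^2 + 8*y + 16)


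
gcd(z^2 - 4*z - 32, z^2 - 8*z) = z - 8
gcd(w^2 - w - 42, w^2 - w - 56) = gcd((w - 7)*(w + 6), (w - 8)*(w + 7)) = 1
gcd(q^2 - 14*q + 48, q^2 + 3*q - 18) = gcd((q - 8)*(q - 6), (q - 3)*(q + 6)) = 1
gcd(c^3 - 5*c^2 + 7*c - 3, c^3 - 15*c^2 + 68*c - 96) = c - 3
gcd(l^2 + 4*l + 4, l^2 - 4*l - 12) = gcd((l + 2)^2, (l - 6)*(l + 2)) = l + 2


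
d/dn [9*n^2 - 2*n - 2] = 18*n - 2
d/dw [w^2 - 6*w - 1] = 2*w - 6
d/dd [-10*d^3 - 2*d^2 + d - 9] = -30*d^2 - 4*d + 1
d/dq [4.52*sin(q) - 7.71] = 4.52*cos(q)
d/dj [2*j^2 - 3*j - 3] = 4*j - 3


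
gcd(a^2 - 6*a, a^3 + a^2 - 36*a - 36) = a - 6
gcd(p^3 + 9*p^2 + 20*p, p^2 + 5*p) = p^2 + 5*p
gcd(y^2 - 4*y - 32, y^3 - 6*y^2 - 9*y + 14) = 1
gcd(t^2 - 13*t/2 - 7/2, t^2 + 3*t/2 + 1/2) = t + 1/2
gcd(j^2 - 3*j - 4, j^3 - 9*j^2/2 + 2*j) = j - 4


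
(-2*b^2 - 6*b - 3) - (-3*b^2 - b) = b^2 - 5*b - 3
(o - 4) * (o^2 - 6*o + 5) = o^3 - 10*o^2 + 29*o - 20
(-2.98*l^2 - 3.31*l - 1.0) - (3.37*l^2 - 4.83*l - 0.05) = -6.35*l^2 + 1.52*l - 0.95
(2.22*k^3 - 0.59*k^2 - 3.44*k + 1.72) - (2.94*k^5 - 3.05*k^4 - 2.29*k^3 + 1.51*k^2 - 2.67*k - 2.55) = -2.94*k^5 + 3.05*k^4 + 4.51*k^3 - 2.1*k^2 - 0.77*k + 4.27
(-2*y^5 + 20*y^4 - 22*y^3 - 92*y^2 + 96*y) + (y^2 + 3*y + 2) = -2*y^5 + 20*y^4 - 22*y^3 - 91*y^2 + 99*y + 2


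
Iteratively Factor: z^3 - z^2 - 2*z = (z + 1)*(z^2 - 2*z) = z*(z + 1)*(z - 2)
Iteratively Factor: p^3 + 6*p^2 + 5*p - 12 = (p + 3)*(p^2 + 3*p - 4) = (p - 1)*(p + 3)*(p + 4)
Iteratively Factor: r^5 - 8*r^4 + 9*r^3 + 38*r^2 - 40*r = (r)*(r^4 - 8*r^3 + 9*r^2 + 38*r - 40) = r*(r - 1)*(r^3 - 7*r^2 + 2*r + 40) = r*(r - 1)*(r + 2)*(r^2 - 9*r + 20) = r*(r - 5)*(r - 1)*(r + 2)*(r - 4)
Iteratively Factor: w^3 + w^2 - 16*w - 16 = (w - 4)*(w^2 + 5*w + 4) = (w - 4)*(w + 4)*(w + 1)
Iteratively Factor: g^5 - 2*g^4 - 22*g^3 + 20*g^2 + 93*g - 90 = (g - 5)*(g^4 + 3*g^3 - 7*g^2 - 15*g + 18) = (g - 5)*(g + 3)*(g^3 - 7*g + 6) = (g - 5)*(g + 3)^2*(g^2 - 3*g + 2) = (g - 5)*(g - 1)*(g + 3)^2*(g - 2)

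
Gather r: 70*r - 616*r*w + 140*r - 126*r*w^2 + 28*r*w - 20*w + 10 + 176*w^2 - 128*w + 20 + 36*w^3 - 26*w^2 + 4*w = r*(-126*w^2 - 588*w + 210) + 36*w^3 + 150*w^2 - 144*w + 30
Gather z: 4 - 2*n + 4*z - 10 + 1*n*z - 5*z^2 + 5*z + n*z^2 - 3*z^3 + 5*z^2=n*z^2 - 2*n - 3*z^3 + z*(n + 9) - 6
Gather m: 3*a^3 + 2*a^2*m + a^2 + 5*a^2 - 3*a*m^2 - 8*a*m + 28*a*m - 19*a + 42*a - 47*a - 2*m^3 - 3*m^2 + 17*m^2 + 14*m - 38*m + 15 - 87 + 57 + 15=3*a^3 + 6*a^2 - 24*a - 2*m^3 + m^2*(14 - 3*a) + m*(2*a^2 + 20*a - 24)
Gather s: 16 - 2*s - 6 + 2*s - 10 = 0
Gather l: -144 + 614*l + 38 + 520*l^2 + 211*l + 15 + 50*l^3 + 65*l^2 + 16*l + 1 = 50*l^3 + 585*l^2 + 841*l - 90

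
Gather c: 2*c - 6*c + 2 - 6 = -4*c - 4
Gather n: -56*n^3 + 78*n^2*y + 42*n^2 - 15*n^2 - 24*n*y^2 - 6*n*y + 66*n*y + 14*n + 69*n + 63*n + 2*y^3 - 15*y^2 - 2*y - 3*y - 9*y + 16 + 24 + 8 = -56*n^3 + n^2*(78*y + 27) + n*(-24*y^2 + 60*y + 146) + 2*y^3 - 15*y^2 - 14*y + 48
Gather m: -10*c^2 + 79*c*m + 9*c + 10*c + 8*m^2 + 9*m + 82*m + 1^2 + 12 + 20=-10*c^2 + 19*c + 8*m^2 + m*(79*c + 91) + 33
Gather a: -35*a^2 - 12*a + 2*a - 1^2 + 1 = -35*a^2 - 10*a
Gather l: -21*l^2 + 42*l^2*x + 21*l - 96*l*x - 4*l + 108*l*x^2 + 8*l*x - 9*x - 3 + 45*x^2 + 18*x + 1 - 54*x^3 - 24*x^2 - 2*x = l^2*(42*x - 21) + l*(108*x^2 - 88*x + 17) - 54*x^3 + 21*x^2 + 7*x - 2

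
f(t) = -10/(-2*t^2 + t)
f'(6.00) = -0.05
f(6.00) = 0.15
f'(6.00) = -0.05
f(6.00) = 0.15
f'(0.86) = -63.64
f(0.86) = 16.15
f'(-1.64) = 1.53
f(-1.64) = 1.42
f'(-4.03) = 0.13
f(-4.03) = 0.27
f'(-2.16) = 0.73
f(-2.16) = 0.87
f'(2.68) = -0.71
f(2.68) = 0.86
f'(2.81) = -0.61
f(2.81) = 0.77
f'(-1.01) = 5.42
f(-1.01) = 3.28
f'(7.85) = -0.02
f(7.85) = 0.09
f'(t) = -10*(4*t - 1)/(-2*t^2 + t)^2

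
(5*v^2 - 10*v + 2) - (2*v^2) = 3*v^2 - 10*v + 2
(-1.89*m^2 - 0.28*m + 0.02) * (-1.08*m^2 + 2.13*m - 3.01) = 2.0412*m^4 - 3.7233*m^3 + 5.0709*m^2 + 0.8854*m - 0.0602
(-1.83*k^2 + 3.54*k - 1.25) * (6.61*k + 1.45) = -12.0963*k^3 + 20.7459*k^2 - 3.1295*k - 1.8125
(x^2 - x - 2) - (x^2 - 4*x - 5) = 3*x + 3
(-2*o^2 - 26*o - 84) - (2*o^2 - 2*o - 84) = -4*o^2 - 24*o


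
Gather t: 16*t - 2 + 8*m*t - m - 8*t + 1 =-m + t*(8*m + 8) - 1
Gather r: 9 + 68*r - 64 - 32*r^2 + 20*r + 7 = -32*r^2 + 88*r - 48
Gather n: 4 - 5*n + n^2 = n^2 - 5*n + 4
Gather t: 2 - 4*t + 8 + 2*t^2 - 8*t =2*t^2 - 12*t + 10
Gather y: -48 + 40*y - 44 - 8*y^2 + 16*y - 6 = -8*y^2 + 56*y - 98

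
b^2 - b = b*(b - 1)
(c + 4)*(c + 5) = c^2 + 9*c + 20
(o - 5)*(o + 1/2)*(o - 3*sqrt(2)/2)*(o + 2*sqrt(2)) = o^4 - 9*o^3/2 + sqrt(2)*o^3/2 - 17*o^2/2 - 9*sqrt(2)*o^2/4 - 5*sqrt(2)*o/4 + 27*o + 15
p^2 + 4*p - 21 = (p - 3)*(p + 7)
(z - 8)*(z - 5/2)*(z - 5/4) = z^3 - 47*z^2/4 + 265*z/8 - 25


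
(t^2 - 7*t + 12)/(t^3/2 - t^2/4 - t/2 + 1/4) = 4*(t^2 - 7*t + 12)/(2*t^3 - t^2 - 2*t + 1)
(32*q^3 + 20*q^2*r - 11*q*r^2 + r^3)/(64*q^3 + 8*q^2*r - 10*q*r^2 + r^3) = (q + r)/(2*q + r)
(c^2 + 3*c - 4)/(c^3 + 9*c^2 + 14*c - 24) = 1/(c + 6)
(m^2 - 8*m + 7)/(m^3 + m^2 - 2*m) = (m - 7)/(m*(m + 2))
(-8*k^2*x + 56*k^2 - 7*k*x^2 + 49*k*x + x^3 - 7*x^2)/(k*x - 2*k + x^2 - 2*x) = (-8*k*x + 56*k + x^2 - 7*x)/(x - 2)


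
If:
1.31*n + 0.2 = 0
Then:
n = -0.15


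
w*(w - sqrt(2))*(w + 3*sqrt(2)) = w^3 + 2*sqrt(2)*w^2 - 6*w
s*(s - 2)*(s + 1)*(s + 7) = s^4 + 6*s^3 - 9*s^2 - 14*s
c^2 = c^2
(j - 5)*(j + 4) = j^2 - j - 20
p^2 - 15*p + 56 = (p - 8)*(p - 7)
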